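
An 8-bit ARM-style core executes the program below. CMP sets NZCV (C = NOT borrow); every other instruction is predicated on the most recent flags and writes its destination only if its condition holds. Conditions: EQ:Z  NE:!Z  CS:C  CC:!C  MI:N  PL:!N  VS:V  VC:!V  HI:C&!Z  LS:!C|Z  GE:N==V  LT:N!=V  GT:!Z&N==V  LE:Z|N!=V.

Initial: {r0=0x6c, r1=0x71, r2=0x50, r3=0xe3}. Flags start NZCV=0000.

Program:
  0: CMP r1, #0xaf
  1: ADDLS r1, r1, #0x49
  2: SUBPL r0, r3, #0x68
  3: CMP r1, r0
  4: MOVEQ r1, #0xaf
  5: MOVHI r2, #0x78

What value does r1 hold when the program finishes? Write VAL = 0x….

[0] flags=1001 → (cmp)
[1] flags=1001 LS?T → r1=0xba
[2] flags=1001 PL?F → skip
[3] flags=0011 → (cmp)
[4] flags=0011 EQ?F → skip
[5] flags=0011 HI?T → r2=0x78

VAL = 0xba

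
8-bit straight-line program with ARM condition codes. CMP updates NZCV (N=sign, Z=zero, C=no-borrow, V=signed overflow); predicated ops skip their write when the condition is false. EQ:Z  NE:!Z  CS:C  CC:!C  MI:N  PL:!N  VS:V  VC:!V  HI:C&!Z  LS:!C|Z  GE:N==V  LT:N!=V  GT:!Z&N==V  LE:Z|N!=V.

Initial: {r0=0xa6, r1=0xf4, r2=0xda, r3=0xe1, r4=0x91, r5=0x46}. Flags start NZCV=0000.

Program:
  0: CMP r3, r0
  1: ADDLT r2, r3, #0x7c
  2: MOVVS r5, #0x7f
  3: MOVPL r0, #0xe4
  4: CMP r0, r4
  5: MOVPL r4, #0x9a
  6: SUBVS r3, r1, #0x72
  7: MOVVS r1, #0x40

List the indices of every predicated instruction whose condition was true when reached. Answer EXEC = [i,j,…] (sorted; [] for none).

EXEC = [3,5]

[0] flags=0010 → (cmp)
[1] flags=0010 LT?F → skip
[2] flags=0010 VS?F → skip
[3] flags=0010 PL?T → r0=0xe4
[4] flags=0010 → (cmp)
[5] flags=0010 PL?T → r4=0x9a
[6] flags=0010 VS?F → skip
[7] flags=0010 VS?F → skip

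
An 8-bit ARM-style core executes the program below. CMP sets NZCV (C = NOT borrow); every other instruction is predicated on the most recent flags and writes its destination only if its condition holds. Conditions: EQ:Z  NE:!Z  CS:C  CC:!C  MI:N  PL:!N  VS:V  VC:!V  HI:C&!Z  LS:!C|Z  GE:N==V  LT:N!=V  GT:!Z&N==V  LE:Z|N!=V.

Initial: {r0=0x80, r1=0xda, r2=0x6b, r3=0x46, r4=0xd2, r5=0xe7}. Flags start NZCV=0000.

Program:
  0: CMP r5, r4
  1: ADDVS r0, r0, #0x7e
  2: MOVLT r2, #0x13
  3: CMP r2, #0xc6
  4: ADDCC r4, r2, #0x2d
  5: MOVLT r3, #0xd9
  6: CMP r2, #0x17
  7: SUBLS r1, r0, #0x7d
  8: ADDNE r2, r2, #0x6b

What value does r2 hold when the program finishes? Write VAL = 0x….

0: ✓ CMP  NZCV=0010
1: · ADDVS
2: · MOVLT
3: ✓ CMP  NZCV=1001
4: ✓ ADDCC  r4←0x98
5: · MOVLT
6: ✓ CMP  NZCV=0010
7: · SUBLS
8: ✓ ADDNE  r2←0xd6

VAL = 0xd6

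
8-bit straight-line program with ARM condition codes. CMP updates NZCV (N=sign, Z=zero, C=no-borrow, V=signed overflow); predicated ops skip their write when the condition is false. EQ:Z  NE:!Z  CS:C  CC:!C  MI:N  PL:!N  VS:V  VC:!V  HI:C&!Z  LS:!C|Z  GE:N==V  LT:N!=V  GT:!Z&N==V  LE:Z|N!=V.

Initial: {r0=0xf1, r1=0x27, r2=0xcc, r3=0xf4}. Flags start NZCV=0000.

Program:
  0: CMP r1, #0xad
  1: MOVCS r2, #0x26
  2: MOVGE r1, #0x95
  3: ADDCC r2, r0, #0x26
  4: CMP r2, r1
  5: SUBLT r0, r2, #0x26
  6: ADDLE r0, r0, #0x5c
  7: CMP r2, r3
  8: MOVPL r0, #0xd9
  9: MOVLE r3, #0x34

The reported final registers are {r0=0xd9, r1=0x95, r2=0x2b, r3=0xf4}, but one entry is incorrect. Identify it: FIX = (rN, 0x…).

[0] flags=0000 → (cmp)
[1] flags=0000 CS?F → skip
[2] flags=0000 GE?T → r1=0x95
[3] flags=0000 CC?T → r2=0x17
[4] flags=1001 → (cmp)
[5] flags=1001 LT?F → skip
[6] flags=1001 LE?F → skip
[7] flags=0000 → (cmp)
[8] flags=0000 PL?T → r0=0xd9
[9] flags=0000 LE?F → skip

FIX = (r2, 0x17)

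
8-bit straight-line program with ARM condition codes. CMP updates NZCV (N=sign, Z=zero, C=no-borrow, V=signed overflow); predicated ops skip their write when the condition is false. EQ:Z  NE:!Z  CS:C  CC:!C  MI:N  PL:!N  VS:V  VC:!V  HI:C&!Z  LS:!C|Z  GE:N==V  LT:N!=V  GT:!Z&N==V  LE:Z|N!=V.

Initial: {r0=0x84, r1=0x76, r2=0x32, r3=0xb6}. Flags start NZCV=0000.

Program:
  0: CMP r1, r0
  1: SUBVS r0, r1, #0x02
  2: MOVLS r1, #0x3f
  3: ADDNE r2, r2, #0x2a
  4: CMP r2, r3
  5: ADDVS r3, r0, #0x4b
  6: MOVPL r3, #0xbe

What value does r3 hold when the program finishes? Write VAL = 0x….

VAL = 0xbf

[0] flags=1001 → (cmp)
[1] flags=1001 VS?T → r0=0x74
[2] flags=1001 LS?T → r1=0x3f
[3] flags=1001 NE?T → r2=0x5c
[4] flags=1001 → (cmp)
[5] flags=1001 VS?T → r3=0xbf
[6] flags=1001 PL?F → skip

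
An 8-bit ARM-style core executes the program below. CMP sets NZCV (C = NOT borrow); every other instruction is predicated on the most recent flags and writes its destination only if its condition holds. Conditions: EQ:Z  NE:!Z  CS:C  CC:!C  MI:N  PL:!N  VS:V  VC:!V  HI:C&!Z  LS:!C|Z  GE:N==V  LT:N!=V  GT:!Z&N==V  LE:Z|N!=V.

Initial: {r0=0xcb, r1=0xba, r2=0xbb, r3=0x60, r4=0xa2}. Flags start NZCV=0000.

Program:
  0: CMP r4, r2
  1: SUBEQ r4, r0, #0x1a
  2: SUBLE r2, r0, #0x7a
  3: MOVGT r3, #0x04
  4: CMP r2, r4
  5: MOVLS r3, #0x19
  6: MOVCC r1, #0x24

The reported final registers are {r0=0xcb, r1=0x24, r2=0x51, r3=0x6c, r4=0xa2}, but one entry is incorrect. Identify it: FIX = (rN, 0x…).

0: ✓ CMP  NZCV=1000
1: · SUBEQ
2: ✓ SUBLE  r2←0x51
3: · MOVGT
4: ✓ CMP  NZCV=1001
5: ✓ MOVLS  r3←0x19
6: ✓ MOVCC  r1←0x24

FIX = (r3, 0x19)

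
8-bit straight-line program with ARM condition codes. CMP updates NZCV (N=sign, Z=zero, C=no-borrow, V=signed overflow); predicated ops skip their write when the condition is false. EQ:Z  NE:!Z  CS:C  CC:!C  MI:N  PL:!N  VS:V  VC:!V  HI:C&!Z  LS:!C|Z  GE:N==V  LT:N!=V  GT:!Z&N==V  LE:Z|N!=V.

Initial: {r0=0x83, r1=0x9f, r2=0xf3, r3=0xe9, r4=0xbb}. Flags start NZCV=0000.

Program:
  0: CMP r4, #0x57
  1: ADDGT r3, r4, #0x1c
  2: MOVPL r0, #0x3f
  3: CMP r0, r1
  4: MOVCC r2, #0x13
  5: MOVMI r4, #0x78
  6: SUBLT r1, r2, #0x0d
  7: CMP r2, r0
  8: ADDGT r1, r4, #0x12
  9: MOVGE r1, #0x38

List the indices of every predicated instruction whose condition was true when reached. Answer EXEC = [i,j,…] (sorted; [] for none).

EXEC = [2,4,5]

0: ✓ CMP  NZCV=0011
1: · ADDGT
2: ✓ MOVPL  r0←0x3f
3: ✓ CMP  NZCV=1001
4: ✓ MOVCC  r2←0x13
5: ✓ MOVMI  r4←0x78
6: · SUBLT
7: ✓ CMP  NZCV=1000
8: · ADDGT
9: · MOVGE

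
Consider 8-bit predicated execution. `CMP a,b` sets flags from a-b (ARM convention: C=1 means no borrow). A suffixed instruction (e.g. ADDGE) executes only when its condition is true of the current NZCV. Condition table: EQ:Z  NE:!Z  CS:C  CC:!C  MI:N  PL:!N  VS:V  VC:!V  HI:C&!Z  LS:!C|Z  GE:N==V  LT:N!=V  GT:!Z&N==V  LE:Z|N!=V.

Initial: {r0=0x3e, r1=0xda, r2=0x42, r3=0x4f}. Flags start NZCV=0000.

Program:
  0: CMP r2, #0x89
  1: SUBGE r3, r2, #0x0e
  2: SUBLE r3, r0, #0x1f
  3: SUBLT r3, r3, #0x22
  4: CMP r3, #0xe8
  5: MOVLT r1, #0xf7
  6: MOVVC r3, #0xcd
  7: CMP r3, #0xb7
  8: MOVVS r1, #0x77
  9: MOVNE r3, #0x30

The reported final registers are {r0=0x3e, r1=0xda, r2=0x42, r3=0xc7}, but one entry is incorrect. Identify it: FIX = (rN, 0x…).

FIX = (r3, 0x30)

[0] flags=1001 → (cmp)
[1] flags=1001 GE?T → r3=0x34
[2] flags=1001 LE?F → skip
[3] flags=1001 LT?F → skip
[4] flags=0000 → (cmp)
[5] flags=0000 LT?F → skip
[6] flags=0000 VC?T → r3=0xcd
[7] flags=0010 → (cmp)
[8] flags=0010 VS?F → skip
[9] flags=0010 NE?T → r3=0x30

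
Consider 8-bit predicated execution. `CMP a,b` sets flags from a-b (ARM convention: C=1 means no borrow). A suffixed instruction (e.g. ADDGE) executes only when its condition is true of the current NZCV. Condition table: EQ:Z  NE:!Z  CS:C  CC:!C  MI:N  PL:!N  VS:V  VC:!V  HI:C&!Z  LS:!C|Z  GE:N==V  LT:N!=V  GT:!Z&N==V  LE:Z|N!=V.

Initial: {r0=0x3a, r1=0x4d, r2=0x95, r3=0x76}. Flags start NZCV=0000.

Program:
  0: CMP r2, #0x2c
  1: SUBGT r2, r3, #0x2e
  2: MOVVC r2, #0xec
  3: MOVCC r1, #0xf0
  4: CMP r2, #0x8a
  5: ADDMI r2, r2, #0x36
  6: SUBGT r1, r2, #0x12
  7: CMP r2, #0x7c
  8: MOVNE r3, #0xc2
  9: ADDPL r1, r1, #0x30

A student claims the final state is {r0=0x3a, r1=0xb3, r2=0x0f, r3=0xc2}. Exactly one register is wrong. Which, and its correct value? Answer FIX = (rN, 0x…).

FIX = (r2, 0x95)

0: ✓ CMP  NZCV=0011
1: · SUBGT
2: · MOVVC
3: · MOVCC
4: ✓ CMP  NZCV=0010
5: · ADDMI
6: ✓ SUBGT  r1←0x83
7: ✓ CMP  NZCV=0011
8: ✓ MOVNE  r3←0xc2
9: ✓ ADDPL  r1←0xb3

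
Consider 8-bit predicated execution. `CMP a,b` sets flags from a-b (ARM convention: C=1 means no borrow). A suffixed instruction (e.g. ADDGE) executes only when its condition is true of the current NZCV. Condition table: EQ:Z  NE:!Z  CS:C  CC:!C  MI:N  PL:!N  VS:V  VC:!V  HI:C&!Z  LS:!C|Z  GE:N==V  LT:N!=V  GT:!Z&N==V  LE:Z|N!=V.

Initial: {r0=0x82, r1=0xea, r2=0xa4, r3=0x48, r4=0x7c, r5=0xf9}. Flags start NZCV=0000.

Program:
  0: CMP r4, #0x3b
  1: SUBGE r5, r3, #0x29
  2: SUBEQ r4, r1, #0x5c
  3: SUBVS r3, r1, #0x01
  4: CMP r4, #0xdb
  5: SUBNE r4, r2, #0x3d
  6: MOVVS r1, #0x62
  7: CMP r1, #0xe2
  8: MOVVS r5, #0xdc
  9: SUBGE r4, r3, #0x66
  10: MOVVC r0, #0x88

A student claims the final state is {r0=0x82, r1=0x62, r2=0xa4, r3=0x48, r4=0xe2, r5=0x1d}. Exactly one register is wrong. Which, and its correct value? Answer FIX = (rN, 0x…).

FIX = (r5, 0xdc)

0: ✓ CMP  NZCV=0010
1: ✓ SUBGE  r5←0x1f
2: · SUBEQ
3: · SUBVS
4: ✓ CMP  NZCV=1001
5: ✓ SUBNE  r4←0x67
6: ✓ MOVVS  r1←0x62
7: ✓ CMP  NZCV=1001
8: ✓ MOVVS  r5←0xdc
9: ✓ SUBGE  r4←0xe2
10: · MOVVC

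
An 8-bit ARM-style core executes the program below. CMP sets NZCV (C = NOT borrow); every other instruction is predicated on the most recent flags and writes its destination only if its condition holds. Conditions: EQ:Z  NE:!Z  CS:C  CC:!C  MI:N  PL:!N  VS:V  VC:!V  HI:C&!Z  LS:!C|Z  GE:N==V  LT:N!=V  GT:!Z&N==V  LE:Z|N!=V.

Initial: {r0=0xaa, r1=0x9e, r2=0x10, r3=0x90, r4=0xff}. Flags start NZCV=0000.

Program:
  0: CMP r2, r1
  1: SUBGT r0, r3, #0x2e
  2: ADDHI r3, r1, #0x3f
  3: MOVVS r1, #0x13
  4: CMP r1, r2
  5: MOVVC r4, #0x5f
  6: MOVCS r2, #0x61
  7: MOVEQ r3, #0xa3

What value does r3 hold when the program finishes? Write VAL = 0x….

0: ✓ CMP  NZCV=0000
1: ✓ SUBGT  r0←0x62
2: · ADDHI
3: · MOVVS
4: ✓ CMP  NZCV=1010
5: ✓ MOVVC  r4←0x5f
6: ✓ MOVCS  r2←0x61
7: · MOVEQ

VAL = 0x90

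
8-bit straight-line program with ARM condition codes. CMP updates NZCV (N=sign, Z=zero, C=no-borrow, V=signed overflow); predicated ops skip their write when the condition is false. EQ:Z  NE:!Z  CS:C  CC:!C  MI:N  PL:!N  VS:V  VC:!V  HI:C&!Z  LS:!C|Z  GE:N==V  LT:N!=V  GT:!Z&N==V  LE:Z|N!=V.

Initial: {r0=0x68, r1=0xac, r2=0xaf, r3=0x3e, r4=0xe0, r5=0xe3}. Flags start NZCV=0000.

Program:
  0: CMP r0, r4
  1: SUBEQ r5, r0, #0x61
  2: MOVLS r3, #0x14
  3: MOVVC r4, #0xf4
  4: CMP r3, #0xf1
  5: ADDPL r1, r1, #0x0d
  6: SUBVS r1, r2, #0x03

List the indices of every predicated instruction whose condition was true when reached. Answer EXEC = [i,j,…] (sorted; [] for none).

EXEC = [2,5]

[0] flags=1001 → (cmp)
[1] flags=1001 EQ?F → skip
[2] flags=1001 LS?T → r3=0x14
[3] flags=1001 VC?F → skip
[4] flags=0000 → (cmp)
[5] flags=0000 PL?T → r1=0xb9
[6] flags=0000 VS?F → skip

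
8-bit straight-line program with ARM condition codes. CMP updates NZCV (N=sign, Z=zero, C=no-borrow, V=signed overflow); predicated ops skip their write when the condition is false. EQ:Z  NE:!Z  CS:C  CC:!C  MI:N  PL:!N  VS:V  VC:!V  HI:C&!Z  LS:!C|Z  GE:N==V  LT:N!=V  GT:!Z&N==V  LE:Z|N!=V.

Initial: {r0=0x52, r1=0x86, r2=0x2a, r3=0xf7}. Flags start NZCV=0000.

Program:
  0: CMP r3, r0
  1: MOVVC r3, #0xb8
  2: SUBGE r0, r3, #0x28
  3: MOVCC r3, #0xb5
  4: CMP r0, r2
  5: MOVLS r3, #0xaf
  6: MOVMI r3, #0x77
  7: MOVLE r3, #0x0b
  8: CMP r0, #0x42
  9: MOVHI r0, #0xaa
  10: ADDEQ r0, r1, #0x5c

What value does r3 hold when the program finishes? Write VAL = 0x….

VAL = 0xb8

0: ✓ CMP  NZCV=1010
1: ✓ MOVVC  r3←0xb8
2: · SUBGE
3: · MOVCC
4: ✓ CMP  NZCV=0010
5: · MOVLS
6: · MOVMI
7: · MOVLE
8: ✓ CMP  NZCV=0010
9: ✓ MOVHI  r0←0xaa
10: · ADDEQ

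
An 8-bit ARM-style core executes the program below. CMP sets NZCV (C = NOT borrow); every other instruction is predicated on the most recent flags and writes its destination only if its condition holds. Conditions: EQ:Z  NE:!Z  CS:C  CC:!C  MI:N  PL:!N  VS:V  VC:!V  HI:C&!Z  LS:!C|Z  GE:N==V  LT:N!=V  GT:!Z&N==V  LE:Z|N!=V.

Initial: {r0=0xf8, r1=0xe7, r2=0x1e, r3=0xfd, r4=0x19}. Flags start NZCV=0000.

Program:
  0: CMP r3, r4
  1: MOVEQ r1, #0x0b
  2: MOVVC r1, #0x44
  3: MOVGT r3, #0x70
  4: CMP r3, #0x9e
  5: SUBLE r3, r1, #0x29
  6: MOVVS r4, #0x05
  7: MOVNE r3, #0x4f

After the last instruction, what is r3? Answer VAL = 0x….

0: ✓ CMP  NZCV=1010
1: · MOVEQ
2: ✓ MOVVC  r1←0x44
3: · MOVGT
4: ✓ CMP  NZCV=0010
5: · SUBLE
6: · MOVVS
7: ✓ MOVNE  r3←0x4f

VAL = 0x4f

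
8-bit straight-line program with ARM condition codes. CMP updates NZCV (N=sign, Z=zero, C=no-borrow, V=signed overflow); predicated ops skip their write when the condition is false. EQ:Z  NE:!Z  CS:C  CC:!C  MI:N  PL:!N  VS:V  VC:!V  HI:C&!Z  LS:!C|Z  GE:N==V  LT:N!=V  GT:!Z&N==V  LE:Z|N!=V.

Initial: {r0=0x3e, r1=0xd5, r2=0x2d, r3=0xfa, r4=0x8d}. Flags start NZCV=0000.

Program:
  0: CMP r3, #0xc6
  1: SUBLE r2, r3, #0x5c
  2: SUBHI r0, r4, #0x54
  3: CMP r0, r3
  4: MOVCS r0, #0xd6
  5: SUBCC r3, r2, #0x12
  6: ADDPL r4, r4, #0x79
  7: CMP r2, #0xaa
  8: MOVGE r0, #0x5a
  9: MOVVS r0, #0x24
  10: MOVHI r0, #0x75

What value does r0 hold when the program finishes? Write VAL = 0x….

VAL = 0x24

0: ✓ CMP  NZCV=0010
1: · SUBLE
2: ✓ SUBHI  r0←0x39
3: ✓ CMP  NZCV=0000
4: · MOVCS
5: ✓ SUBCC  r3←0x1b
6: ✓ ADDPL  r4←0x06
7: ✓ CMP  NZCV=1001
8: ✓ MOVGE  r0←0x5a
9: ✓ MOVVS  r0←0x24
10: · MOVHI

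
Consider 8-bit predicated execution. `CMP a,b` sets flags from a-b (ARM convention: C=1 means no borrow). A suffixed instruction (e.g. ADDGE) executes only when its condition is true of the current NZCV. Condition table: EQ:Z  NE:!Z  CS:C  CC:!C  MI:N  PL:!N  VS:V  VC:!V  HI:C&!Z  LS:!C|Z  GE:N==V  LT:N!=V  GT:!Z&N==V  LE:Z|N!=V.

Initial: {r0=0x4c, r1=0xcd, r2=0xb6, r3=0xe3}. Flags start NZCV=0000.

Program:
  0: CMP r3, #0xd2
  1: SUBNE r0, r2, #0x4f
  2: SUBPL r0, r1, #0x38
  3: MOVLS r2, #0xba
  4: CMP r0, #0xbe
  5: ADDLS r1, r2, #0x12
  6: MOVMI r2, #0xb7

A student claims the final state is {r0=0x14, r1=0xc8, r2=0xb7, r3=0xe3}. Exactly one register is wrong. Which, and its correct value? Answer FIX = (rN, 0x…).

FIX = (r0, 0x95)

0: ✓ CMP  NZCV=0010
1: ✓ SUBNE  r0←0x67
2: ✓ SUBPL  r0←0x95
3: · MOVLS
4: ✓ CMP  NZCV=1000
5: ✓ ADDLS  r1←0xc8
6: ✓ MOVMI  r2←0xb7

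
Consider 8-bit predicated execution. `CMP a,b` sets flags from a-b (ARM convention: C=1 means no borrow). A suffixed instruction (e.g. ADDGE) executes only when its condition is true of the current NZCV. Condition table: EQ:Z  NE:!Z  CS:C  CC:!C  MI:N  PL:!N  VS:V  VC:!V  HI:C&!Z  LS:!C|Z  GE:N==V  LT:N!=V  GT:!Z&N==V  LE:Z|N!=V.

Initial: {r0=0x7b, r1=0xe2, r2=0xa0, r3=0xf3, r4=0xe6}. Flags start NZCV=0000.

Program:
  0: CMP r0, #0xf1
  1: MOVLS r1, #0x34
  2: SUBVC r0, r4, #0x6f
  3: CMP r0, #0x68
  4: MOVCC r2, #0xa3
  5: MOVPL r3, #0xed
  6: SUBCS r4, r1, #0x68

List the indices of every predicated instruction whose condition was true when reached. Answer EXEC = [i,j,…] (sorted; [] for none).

[0] flags=1001 → (cmp)
[1] flags=1001 LS?T → r1=0x34
[2] flags=1001 VC?F → skip
[3] flags=0010 → (cmp)
[4] flags=0010 CC?F → skip
[5] flags=0010 PL?T → r3=0xed
[6] flags=0010 CS?T → r4=0xcc

EXEC = [1,5,6]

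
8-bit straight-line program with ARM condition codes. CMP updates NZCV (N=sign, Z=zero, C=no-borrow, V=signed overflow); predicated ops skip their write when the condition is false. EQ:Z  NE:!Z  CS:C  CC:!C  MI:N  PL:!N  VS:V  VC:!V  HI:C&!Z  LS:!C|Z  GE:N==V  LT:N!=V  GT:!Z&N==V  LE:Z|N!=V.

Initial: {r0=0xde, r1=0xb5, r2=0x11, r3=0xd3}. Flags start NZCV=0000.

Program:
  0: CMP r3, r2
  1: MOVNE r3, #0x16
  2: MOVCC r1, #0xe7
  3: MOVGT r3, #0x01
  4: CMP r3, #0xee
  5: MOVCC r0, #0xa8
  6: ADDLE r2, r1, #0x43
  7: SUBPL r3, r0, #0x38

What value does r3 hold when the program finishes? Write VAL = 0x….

[0] flags=1010 → (cmp)
[1] flags=1010 NE?T → r3=0x16
[2] flags=1010 CC?F → skip
[3] flags=1010 GT?F → skip
[4] flags=0000 → (cmp)
[5] flags=0000 CC?T → r0=0xa8
[6] flags=0000 LE?F → skip
[7] flags=0000 PL?T → r3=0x70

VAL = 0x70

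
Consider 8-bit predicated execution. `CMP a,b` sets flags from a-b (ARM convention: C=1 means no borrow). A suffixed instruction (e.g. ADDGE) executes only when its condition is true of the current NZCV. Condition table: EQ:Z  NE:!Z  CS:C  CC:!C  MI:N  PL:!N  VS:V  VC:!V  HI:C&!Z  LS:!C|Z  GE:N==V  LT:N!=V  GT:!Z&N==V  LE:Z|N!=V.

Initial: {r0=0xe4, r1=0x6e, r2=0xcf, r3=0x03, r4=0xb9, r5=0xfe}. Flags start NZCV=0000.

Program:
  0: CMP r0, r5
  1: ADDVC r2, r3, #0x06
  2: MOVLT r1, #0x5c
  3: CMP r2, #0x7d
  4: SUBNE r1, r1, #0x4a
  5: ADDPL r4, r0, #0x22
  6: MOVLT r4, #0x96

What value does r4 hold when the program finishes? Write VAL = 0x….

0: ✓ CMP  NZCV=1000
1: ✓ ADDVC  r2←0x09
2: ✓ MOVLT  r1←0x5c
3: ✓ CMP  NZCV=1000
4: ✓ SUBNE  r1←0x12
5: · ADDPL
6: ✓ MOVLT  r4←0x96

VAL = 0x96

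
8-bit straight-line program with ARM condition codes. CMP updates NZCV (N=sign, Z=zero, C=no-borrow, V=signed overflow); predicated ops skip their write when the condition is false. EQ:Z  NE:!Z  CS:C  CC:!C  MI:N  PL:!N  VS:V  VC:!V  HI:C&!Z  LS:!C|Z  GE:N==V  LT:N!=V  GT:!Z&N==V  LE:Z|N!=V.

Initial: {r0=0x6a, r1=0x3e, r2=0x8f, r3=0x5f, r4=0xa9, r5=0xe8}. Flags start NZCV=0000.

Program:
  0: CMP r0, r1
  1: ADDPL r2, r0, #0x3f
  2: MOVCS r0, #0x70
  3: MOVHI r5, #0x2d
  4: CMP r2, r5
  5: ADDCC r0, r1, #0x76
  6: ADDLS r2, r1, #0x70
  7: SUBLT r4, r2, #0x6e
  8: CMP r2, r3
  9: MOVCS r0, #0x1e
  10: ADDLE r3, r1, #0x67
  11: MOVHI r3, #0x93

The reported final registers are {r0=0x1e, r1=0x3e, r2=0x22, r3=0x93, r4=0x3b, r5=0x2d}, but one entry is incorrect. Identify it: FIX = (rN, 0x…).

[0] flags=0010 → (cmp)
[1] flags=0010 PL?T → r2=0xa9
[2] flags=0010 CS?T → r0=0x70
[3] flags=0010 HI?T → r5=0x2d
[4] flags=0011 → (cmp)
[5] flags=0011 CC?F → skip
[6] flags=0011 LS?F → skip
[7] flags=0011 LT?T → r4=0x3b
[8] flags=0011 → (cmp)
[9] flags=0011 CS?T → r0=0x1e
[10] flags=0011 LE?T → r3=0xa5
[11] flags=0011 HI?T → r3=0x93

FIX = (r2, 0xa9)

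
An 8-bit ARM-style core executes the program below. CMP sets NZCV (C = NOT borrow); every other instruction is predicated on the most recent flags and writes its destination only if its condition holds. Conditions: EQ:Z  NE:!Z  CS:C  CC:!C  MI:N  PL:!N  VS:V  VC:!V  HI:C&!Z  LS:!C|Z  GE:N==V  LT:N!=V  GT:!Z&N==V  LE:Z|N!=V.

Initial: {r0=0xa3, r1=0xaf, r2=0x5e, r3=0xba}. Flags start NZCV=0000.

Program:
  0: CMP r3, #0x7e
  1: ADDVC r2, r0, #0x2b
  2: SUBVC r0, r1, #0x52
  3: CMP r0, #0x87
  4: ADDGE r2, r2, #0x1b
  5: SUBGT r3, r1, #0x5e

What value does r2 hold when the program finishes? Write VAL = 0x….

VAL = 0x79

0: ✓ CMP  NZCV=0011
1: · ADDVC
2: · SUBVC
3: ✓ CMP  NZCV=0010
4: ✓ ADDGE  r2←0x79
5: ✓ SUBGT  r3←0x51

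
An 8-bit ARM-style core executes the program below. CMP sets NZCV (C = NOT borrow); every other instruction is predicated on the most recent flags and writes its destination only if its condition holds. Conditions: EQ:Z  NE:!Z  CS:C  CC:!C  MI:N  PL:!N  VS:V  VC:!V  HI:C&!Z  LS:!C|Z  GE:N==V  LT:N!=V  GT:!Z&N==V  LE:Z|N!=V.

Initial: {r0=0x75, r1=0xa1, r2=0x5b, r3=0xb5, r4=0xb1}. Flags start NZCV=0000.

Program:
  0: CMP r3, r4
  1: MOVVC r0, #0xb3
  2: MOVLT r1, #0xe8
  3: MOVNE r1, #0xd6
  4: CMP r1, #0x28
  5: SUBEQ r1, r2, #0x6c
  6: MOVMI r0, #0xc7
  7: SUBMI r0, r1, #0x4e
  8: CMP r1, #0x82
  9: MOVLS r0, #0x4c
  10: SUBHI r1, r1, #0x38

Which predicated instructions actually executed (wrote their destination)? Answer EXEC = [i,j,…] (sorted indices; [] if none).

[0] flags=0010 → (cmp)
[1] flags=0010 VC?T → r0=0xb3
[2] flags=0010 LT?F → skip
[3] flags=0010 NE?T → r1=0xd6
[4] flags=1010 → (cmp)
[5] flags=1010 EQ?F → skip
[6] flags=1010 MI?T → r0=0xc7
[7] flags=1010 MI?T → r0=0x88
[8] flags=0010 → (cmp)
[9] flags=0010 LS?F → skip
[10] flags=0010 HI?T → r1=0x9e

EXEC = [1,3,6,7,10]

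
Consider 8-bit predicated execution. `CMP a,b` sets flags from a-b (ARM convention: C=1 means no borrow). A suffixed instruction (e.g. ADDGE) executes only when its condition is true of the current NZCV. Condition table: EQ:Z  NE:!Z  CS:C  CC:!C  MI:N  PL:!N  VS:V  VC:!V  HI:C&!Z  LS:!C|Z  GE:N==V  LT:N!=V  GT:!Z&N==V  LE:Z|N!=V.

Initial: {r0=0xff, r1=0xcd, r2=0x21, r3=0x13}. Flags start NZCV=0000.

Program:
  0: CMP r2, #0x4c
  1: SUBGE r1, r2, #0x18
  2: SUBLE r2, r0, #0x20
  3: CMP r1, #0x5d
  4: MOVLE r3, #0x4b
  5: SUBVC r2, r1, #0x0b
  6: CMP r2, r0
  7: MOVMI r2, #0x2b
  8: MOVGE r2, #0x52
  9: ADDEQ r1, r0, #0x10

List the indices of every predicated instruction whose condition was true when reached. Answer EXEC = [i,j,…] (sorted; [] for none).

EXEC = [2,4,7]

0: ✓ CMP  NZCV=1000
1: · SUBGE
2: ✓ SUBLE  r2←0xdf
3: ✓ CMP  NZCV=0011
4: ✓ MOVLE  r3←0x4b
5: · SUBVC
6: ✓ CMP  NZCV=1000
7: ✓ MOVMI  r2←0x2b
8: · MOVGE
9: · ADDEQ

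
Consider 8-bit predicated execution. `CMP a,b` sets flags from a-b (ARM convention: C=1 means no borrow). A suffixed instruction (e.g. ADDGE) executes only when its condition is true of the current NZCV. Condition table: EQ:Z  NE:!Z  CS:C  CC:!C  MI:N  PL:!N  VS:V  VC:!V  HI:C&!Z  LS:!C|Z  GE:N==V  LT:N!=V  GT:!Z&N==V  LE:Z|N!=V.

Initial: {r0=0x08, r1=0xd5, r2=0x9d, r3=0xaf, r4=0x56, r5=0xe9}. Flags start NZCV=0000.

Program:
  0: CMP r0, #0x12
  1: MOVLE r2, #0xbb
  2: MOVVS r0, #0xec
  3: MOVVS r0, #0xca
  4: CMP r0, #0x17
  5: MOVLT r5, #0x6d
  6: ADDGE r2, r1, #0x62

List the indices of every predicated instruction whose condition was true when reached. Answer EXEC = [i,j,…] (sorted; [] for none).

[0] flags=1000 → (cmp)
[1] flags=1000 LE?T → r2=0xbb
[2] flags=1000 VS?F → skip
[3] flags=1000 VS?F → skip
[4] flags=1000 → (cmp)
[5] flags=1000 LT?T → r5=0x6d
[6] flags=1000 GE?F → skip

EXEC = [1,5]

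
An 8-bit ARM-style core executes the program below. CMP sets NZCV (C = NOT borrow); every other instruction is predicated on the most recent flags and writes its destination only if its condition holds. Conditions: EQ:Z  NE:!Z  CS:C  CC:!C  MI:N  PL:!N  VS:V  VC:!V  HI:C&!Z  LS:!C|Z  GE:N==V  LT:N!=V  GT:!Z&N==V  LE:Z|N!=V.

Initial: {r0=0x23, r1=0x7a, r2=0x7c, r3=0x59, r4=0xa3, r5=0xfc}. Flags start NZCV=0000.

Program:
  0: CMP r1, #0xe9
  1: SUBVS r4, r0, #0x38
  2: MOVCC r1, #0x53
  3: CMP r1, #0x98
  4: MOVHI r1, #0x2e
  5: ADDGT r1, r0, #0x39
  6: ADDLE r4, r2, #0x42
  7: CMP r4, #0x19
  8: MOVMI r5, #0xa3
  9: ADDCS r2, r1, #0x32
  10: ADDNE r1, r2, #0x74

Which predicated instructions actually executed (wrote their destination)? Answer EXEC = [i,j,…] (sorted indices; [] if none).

EXEC = [1,2,5,8,9,10]

0: ✓ CMP  NZCV=1001
1: ✓ SUBVS  r4←0xeb
2: ✓ MOVCC  r1←0x53
3: ✓ CMP  NZCV=1001
4: · MOVHI
5: ✓ ADDGT  r1←0x5c
6: · ADDLE
7: ✓ CMP  NZCV=1010
8: ✓ MOVMI  r5←0xa3
9: ✓ ADDCS  r2←0x8e
10: ✓ ADDNE  r1←0x02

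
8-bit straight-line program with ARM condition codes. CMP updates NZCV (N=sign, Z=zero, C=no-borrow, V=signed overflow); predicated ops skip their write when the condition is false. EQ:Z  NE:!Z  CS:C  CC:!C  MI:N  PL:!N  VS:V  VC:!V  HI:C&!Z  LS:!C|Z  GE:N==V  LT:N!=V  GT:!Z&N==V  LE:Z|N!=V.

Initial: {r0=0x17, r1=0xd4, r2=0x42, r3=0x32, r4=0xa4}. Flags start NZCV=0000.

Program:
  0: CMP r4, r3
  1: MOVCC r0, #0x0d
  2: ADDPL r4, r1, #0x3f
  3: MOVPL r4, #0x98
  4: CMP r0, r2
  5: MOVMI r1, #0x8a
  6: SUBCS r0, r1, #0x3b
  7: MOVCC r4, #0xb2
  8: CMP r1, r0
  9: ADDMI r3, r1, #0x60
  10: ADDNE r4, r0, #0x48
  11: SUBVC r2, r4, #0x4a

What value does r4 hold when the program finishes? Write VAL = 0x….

VAL = 0x5f

0: ✓ CMP  NZCV=0011
1: · MOVCC
2: ✓ ADDPL  r4←0x13
3: ✓ MOVPL  r4←0x98
4: ✓ CMP  NZCV=1000
5: ✓ MOVMI  r1←0x8a
6: · SUBCS
7: ✓ MOVCC  r4←0xb2
8: ✓ CMP  NZCV=0011
9: · ADDMI
10: ✓ ADDNE  r4←0x5f
11: · SUBVC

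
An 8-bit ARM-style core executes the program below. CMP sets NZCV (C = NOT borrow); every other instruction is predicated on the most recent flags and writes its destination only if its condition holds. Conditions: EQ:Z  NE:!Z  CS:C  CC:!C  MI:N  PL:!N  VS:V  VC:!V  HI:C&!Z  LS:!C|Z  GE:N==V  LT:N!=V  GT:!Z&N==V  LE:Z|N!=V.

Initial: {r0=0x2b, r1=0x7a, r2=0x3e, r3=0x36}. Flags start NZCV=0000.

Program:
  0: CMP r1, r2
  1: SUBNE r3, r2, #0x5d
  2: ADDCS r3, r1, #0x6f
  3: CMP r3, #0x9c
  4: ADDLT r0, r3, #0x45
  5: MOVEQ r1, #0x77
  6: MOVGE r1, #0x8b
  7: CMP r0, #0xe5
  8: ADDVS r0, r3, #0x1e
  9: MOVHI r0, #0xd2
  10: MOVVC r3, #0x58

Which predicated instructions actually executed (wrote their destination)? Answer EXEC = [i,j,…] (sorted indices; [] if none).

EXEC = [1,2,6,10]

[0] flags=0010 → (cmp)
[1] flags=0010 NE?T → r3=0xe1
[2] flags=0010 CS?T → r3=0xe9
[3] flags=0010 → (cmp)
[4] flags=0010 LT?F → skip
[5] flags=0010 EQ?F → skip
[6] flags=0010 GE?T → r1=0x8b
[7] flags=0000 → (cmp)
[8] flags=0000 VS?F → skip
[9] flags=0000 HI?F → skip
[10] flags=0000 VC?T → r3=0x58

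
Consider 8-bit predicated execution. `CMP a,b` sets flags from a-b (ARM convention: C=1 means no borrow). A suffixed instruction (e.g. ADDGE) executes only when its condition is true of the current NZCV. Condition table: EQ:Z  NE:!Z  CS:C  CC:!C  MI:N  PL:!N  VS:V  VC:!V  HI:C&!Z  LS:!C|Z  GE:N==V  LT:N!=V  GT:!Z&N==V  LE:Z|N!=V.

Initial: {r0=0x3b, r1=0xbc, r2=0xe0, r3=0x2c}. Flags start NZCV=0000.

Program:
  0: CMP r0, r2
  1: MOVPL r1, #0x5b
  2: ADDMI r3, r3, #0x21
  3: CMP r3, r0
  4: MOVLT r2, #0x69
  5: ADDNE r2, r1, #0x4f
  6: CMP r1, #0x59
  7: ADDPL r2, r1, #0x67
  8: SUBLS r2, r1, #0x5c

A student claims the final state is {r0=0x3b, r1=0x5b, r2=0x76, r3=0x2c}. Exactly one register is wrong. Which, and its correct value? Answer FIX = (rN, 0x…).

[0] flags=0000 → (cmp)
[1] flags=0000 PL?T → r1=0x5b
[2] flags=0000 MI?F → skip
[3] flags=1000 → (cmp)
[4] flags=1000 LT?T → r2=0x69
[5] flags=1000 NE?T → r2=0xaa
[6] flags=0010 → (cmp)
[7] flags=0010 PL?T → r2=0xc2
[8] flags=0010 LS?F → skip

FIX = (r2, 0xc2)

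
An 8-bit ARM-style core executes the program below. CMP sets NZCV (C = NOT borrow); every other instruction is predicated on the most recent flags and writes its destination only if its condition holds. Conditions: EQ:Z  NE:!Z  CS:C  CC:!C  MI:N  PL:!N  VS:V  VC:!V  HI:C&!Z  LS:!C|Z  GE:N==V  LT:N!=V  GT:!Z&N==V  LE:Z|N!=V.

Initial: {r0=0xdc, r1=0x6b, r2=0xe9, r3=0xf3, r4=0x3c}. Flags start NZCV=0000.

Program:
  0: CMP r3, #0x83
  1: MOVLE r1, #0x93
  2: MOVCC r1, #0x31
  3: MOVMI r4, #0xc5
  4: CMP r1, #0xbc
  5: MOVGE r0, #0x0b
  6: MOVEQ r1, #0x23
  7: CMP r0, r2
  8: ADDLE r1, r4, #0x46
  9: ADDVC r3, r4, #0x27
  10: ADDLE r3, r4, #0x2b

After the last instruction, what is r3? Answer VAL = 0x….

VAL = 0x63

0: ✓ CMP  NZCV=0010
1: · MOVLE
2: · MOVCC
3: · MOVMI
4: ✓ CMP  NZCV=1001
5: ✓ MOVGE  r0←0x0b
6: · MOVEQ
7: ✓ CMP  NZCV=0000
8: · ADDLE
9: ✓ ADDVC  r3←0x63
10: · ADDLE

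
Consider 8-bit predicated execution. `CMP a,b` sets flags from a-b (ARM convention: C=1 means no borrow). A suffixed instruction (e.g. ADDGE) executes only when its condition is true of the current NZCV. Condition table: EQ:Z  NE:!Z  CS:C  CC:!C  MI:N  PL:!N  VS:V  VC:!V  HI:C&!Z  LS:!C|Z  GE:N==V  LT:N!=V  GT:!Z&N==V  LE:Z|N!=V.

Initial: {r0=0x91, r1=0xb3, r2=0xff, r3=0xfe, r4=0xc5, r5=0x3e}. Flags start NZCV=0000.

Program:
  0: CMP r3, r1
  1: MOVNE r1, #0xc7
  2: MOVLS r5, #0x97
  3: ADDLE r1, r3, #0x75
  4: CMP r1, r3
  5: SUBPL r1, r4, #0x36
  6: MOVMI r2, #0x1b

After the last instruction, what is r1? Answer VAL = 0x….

[0] flags=0010 → (cmp)
[1] flags=0010 NE?T → r1=0xc7
[2] flags=0010 LS?F → skip
[3] flags=0010 LE?F → skip
[4] flags=1000 → (cmp)
[5] flags=1000 PL?F → skip
[6] flags=1000 MI?T → r2=0x1b

VAL = 0xc7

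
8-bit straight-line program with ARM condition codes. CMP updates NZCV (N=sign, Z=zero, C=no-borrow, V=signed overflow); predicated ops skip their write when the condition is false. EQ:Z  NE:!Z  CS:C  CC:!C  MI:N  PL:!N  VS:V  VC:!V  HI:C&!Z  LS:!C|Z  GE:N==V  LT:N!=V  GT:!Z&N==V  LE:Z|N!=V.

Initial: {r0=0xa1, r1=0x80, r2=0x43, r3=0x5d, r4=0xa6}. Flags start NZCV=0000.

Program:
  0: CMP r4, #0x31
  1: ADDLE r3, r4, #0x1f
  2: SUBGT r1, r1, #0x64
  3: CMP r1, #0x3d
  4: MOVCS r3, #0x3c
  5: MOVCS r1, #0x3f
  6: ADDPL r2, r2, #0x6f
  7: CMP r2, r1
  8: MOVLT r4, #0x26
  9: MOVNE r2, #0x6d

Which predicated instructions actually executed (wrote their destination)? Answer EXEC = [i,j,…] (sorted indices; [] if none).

EXEC = [1,4,5,6,8,9]

[0] flags=0011 → (cmp)
[1] flags=0011 LE?T → r3=0xc5
[2] flags=0011 GT?F → skip
[3] flags=0011 → (cmp)
[4] flags=0011 CS?T → r3=0x3c
[5] flags=0011 CS?T → r1=0x3f
[6] flags=0011 PL?T → r2=0xb2
[7] flags=0011 → (cmp)
[8] flags=0011 LT?T → r4=0x26
[9] flags=0011 NE?T → r2=0x6d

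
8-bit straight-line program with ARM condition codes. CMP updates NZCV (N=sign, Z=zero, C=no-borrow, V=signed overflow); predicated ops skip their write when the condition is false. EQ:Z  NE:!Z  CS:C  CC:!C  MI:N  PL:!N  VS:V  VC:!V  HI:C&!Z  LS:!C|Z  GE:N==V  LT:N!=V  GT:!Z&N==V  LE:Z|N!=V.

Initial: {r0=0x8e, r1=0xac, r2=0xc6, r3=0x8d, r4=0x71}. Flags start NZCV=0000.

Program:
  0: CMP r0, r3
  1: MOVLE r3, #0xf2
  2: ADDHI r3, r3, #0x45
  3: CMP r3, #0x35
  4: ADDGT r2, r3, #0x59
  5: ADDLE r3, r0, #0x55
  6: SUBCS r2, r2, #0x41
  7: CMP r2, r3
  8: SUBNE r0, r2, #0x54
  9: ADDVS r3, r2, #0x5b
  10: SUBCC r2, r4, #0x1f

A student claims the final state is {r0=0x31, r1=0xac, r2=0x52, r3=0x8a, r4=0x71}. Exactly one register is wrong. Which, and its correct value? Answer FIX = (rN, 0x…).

FIX = (r3, 0xe3)

[0] flags=0010 → (cmp)
[1] flags=0010 LE?F → skip
[2] flags=0010 HI?T → r3=0xd2
[3] flags=1010 → (cmp)
[4] flags=1010 GT?F → skip
[5] flags=1010 LE?T → r3=0xe3
[6] flags=1010 CS?T → r2=0x85
[7] flags=1000 → (cmp)
[8] flags=1000 NE?T → r0=0x31
[9] flags=1000 VS?F → skip
[10] flags=1000 CC?T → r2=0x52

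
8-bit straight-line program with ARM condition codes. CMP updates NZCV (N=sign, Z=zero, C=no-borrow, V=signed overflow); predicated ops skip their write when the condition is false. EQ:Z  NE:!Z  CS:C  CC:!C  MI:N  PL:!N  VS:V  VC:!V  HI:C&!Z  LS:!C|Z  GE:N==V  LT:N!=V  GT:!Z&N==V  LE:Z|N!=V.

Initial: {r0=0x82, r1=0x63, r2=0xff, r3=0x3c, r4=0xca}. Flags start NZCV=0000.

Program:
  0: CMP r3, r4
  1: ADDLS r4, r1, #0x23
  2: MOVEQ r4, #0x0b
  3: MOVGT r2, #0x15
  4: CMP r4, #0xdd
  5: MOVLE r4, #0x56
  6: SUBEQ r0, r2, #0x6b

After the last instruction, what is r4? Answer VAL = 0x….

VAL = 0x56

[0] flags=0000 → (cmp)
[1] flags=0000 LS?T → r4=0x86
[2] flags=0000 EQ?F → skip
[3] flags=0000 GT?T → r2=0x15
[4] flags=1000 → (cmp)
[5] flags=1000 LE?T → r4=0x56
[6] flags=1000 EQ?F → skip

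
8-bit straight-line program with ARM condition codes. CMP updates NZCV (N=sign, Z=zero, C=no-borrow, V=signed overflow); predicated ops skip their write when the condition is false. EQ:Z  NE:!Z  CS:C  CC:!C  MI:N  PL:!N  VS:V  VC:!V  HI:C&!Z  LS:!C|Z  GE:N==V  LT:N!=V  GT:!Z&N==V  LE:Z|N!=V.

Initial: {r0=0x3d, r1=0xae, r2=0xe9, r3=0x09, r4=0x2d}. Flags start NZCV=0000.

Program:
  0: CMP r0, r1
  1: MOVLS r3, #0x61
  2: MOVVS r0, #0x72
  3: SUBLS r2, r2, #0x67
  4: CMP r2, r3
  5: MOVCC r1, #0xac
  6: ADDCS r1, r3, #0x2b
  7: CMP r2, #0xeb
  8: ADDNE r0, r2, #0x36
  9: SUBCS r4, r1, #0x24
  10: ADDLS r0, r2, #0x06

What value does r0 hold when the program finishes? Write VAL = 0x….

VAL = 0x88

0: ✓ CMP  NZCV=1001
1: ✓ MOVLS  r3←0x61
2: ✓ MOVVS  r0←0x72
3: ✓ SUBLS  r2←0x82
4: ✓ CMP  NZCV=0011
5: · MOVCC
6: ✓ ADDCS  r1←0x8c
7: ✓ CMP  NZCV=1000
8: ✓ ADDNE  r0←0xb8
9: · SUBCS
10: ✓ ADDLS  r0←0x88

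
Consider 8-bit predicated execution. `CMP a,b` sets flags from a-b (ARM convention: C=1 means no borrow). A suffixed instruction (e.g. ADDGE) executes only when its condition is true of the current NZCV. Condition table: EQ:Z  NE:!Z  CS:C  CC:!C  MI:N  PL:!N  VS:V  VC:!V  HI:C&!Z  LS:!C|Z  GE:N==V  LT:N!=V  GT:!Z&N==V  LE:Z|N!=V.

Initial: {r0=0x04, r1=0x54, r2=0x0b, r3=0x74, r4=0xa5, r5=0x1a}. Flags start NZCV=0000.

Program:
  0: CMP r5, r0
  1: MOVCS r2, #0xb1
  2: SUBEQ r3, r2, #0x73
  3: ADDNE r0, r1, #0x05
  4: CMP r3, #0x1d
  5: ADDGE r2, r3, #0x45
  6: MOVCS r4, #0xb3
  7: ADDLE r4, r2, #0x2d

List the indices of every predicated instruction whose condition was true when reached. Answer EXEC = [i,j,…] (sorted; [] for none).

0: ✓ CMP  NZCV=0010
1: ✓ MOVCS  r2←0xb1
2: · SUBEQ
3: ✓ ADDNE  r0←0x59
4: ✓ CMP  NZCV=0010
5: ✓ ADDGE  r2←0xb9
6: ✓ MOVCS  r4←0xb3
7: · ADDLE

EXEC = [1,3,5,6]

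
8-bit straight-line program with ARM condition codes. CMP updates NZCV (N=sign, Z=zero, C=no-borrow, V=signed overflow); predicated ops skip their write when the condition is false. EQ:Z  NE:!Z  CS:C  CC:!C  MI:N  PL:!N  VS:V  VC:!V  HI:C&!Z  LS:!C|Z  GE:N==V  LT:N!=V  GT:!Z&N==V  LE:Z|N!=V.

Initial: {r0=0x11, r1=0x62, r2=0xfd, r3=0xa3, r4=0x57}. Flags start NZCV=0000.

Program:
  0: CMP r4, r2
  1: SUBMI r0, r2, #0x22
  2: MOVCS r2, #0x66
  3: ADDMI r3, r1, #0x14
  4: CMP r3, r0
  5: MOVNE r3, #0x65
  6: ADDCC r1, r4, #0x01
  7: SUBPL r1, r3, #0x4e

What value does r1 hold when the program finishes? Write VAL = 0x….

VAL = 0x62

0: ✓ CMP  NZCV=0000
1: · SUBMI
2: · MOVCS
3: · ADDMI
4: ✓ CMP  NZCV=1010
5: ✓ MOVNE  r3←0x65
6: · ADDCC
7: · SUBPL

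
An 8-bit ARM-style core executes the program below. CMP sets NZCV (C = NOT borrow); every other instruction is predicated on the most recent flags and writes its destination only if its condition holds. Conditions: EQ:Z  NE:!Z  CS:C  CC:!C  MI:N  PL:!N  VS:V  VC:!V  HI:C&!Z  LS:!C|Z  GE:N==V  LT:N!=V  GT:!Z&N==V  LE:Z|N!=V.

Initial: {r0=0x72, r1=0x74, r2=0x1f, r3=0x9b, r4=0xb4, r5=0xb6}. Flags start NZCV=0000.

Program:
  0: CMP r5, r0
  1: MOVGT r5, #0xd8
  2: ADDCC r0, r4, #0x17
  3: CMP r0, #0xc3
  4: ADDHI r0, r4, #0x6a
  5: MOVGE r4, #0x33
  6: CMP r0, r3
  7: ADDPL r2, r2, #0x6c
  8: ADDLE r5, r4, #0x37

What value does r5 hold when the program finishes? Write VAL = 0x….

VAL = 0xb6

[0] flags=0011 → (cmp)
[1] flags=0011 GT?F → skip
[2] flags=0011 CC?F → skip
[3] flags=1001 → (cmp)
[4] flags=1001 HI?F → skip
[5] flags=1001 GE?T → r4=0x33
[6] flags=1001 → (cmp)
[7] flags=1001 PL?F → skip
[8] flags=1001 LE?F → skip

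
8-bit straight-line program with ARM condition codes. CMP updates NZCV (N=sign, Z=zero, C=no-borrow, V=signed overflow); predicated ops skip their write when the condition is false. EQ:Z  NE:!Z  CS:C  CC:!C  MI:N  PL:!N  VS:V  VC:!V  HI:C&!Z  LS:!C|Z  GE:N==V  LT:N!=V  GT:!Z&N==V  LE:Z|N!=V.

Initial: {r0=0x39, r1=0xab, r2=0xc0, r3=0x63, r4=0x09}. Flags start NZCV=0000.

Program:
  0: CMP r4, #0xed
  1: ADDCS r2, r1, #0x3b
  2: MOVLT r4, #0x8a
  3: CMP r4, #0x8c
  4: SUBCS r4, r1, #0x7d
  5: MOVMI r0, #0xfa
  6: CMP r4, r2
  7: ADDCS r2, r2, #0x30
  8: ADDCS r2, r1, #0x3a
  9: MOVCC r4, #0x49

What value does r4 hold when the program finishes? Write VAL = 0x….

VAL = 0x49

[0] flags=0000 → (cmp)
[1] flags=0000 CS?F → skip
[2] flags=0000 LT?F → skip
[3] flags=0000 → (cmp)
[4] flags=0000 CS?F → skip
[5] flags=0000 MI?F → skip
[6] flags=0000 → (cmp)
[7] flags=0000 CS?F → skip
[8] flags=0000 CS?F → skip
[9] flags=0000 CC?T → r4=0x49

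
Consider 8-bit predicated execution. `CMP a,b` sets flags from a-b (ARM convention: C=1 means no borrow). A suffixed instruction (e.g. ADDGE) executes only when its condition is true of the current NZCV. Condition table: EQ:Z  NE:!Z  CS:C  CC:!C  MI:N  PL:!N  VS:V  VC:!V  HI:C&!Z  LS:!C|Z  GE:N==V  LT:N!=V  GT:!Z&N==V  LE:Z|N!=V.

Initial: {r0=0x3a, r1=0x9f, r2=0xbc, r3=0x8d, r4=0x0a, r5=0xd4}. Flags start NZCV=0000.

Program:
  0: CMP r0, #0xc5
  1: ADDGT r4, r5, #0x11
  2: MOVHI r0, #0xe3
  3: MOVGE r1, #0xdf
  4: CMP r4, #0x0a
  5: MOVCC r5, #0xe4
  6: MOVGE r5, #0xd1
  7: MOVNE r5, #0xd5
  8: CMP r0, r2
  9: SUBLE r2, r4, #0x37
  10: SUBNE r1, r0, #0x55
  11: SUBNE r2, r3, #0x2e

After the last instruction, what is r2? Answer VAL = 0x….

[0] flags=0000 → (cmp)
[1] flags=0000 GT?T → r4=0xe5
[2] flags=0000 HI?F → skip
[3] flags=0000 GE?T → r1=0xdf
[4] flags=1010 → (cmp)
[5] flags=1010 CC?F → skip
[6] flags=1010 GE?F → skip
[7] flags=1010 NE?T → r5=0xd5
[8] flags=0000 → (cmp)
[9] flags=0000 LE?F → skip
[10] flags=0000 NE?T → r1=0xe5
[11] flags=0000 NE?T → r2=0x5f

VAL = 0x5f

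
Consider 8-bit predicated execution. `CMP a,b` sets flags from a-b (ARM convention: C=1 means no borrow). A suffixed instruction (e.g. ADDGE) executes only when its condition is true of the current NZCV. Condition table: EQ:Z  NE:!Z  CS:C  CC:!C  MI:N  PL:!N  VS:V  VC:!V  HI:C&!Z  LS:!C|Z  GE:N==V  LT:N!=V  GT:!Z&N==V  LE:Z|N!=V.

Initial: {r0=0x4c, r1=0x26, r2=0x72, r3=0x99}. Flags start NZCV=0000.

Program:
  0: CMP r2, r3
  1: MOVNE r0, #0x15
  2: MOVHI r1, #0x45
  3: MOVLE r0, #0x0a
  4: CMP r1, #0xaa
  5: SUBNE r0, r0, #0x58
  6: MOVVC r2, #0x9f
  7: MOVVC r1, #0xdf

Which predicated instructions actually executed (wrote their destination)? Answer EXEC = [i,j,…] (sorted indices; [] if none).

[0] flags=1001 → (cmp)
[1] flags=1001 NE?T → r0=0x15
[2] flags=1001 HI?F → skip
[3] flags=1001 LE?F → skip
[4] flags=0000 → (cmp)
[5] flags=0000 NE?T → r0=0xbd
[6] flags=0000 VC?T → r2=0x9f
[7] flags=0000 VC?T → r1=0xdf

EXEC = [1,5,6,7]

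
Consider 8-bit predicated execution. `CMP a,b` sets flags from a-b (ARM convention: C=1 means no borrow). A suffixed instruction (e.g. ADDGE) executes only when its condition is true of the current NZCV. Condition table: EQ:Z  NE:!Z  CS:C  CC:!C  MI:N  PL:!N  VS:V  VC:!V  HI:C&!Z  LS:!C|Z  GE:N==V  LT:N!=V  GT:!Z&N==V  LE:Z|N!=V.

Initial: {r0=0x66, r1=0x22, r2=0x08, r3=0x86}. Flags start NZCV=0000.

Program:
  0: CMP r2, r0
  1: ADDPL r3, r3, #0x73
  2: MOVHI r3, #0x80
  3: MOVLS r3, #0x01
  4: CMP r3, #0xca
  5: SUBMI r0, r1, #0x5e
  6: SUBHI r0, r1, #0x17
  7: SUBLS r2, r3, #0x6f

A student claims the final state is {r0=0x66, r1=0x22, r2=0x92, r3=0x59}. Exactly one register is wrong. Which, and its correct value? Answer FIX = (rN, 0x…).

[0] flags=1000 → (cmp)
[1] flags=1000 PL?F → skip
[2] flags=1000 HI?F → skip
[3] flags=1000 LS?T → r3=0x01
[4] flags=0000 → (cmp)
[5] flags=0000 MI?F → skip
[6] flags=0000 HI?F → skip
[7] flags=0000 LS?T → r2=0x92

FIX = (r3, 0x01)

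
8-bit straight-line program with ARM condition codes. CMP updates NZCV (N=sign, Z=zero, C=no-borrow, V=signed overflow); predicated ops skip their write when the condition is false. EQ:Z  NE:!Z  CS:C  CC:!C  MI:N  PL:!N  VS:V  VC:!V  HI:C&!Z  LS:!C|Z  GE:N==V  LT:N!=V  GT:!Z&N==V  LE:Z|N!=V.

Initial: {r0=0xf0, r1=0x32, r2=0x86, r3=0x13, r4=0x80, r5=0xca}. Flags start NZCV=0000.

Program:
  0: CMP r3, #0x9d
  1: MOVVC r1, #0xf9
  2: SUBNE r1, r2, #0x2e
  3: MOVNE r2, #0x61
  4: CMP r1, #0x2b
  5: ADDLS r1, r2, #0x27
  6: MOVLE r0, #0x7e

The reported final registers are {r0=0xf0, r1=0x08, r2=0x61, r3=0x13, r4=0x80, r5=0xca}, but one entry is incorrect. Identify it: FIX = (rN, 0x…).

[0] flags=0000 → (cmp)
[1] flags=0000 VC?T → r1=0xf9
[2] flags=0000 NE?T → r1=0x58
[3] flags=0000 NE?T → r2=0x61
[4] flags=0010 → (cmp)
[5] flags=0010 LS?F → skip
[6] flags=0010 LE?F → skip

FIX = (r1, 0x58)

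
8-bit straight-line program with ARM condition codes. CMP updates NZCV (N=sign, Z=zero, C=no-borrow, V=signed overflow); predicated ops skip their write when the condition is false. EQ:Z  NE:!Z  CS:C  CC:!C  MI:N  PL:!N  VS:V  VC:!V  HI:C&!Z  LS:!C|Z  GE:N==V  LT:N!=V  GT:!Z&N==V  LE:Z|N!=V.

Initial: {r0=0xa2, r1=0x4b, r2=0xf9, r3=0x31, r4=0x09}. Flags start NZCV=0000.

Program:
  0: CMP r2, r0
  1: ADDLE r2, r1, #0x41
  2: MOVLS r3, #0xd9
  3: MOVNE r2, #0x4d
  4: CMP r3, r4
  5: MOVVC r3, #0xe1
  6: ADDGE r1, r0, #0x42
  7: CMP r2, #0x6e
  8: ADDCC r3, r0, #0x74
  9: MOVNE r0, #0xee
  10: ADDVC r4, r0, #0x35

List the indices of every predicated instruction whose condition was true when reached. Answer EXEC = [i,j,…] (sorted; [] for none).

EXEC = [3,5,6,8,9,10]

0: ✓ CMP  NZCV=0010
1: · ADDLE
2: · MOVLS
3: ✓ MOVNE  r2←0x4d
4: ✓ CMP  NZCV=0010
5: ✓ MOVVC  r3←0xe1
6: ✓ ADDGE  r1←0xe4
7: ✓ CMP  NZCV=1000
8: ✓ ADDCC  r3←0x16
9: ✓ MOVNE  r0←0xee
10: ✓ ADDVC  r4←0x23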